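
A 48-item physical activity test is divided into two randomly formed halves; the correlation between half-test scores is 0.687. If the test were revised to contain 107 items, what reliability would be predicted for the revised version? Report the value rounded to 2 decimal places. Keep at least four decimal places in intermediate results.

0.91

First correct the split-half correlation to full-test reliability: r_full = 2 × 0.687 / (1 + 0.687) ≈ 0.8145
Then adjust to 107 items: n = 107/48 = 2.2292
r_new = n·r_full / (1 + (n − 1)·r_full) = 1.8157 / 2.0012 ≈ 0.9073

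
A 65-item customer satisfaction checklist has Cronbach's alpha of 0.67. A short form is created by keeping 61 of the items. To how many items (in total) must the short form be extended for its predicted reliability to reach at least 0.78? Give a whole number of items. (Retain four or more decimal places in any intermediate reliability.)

114

Short-form reliability: n = 61/65 = 0.9385; r_61 = n·r/(1+(n−1)r) ≈ 0.6558
Then solve for n' with r_old = 0.6558, r_target = 0.78: n' = 0.78(1 − 0.6558)/[0.6558(1 − 0.78)] = 1.8609
Total items = 1.8609 × 61 = 113.51, rounded up to 114.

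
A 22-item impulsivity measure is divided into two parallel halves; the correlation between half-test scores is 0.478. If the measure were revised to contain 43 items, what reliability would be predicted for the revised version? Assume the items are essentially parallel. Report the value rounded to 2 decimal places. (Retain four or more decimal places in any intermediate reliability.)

0.78

Spearman-Brown correction (n = 2): r_full = 2·0.478/(1 + 0.478) = 0.6468
Then adjust to 43 items: n = 43/22 = 1.9545
r_new = n·r_full / (1 + (n − 1)·r_full) = 1.2642 / 1.6174 ≈ 0.7816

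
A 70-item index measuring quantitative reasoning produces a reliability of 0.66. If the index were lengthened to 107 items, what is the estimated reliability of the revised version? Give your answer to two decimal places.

Length ratio n = 107/70 = 1.5286
Spearman-Brown: r_new = n·r / (1 + (n − 1)·r)
r_new = (1.5286 × 0.66) / (1 + (1.5286 − 1) × 0.66)
r_new = 1.0089 / 1.3489 ≈ 0.7479

0.75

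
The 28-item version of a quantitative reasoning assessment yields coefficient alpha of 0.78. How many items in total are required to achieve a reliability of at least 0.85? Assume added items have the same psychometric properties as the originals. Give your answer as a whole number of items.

45

n = [0.85 × 0.22] / [0.78 × 0.15]
n = 0.1870 / 0.1170 ≈ 1.5983
So the test needs 1.5983 × 28 ≈ 44.75 items; rounding up, 45.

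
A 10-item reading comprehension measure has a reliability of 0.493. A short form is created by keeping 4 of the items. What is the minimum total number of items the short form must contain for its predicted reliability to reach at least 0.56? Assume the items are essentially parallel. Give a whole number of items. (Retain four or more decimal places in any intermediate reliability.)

Short-form reliability: n = 4/10 = 0.4000; r_4 = n·r/(1+(n−1)r) ≈ 0.2800
Then solve for n' with r_old = 0.2800, r_target = 0.56: n' = 0.56(1 − 0.2800)/[0.2800(1 − 0.56)] = 3.2727
Items = 3.2727 × 4 ≈ 13.09 → 14

14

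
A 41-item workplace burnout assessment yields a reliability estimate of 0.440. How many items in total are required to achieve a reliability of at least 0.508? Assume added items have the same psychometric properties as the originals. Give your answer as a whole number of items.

54

Spearman-Brown solved for the length factor n:
n = r*(1 − r) / [ r (1 − r*) ]
n = [0.508 × 0.560] / [0.440 × 0.492]
n = 0.284480 / 0.216480 ≈ 1.3141
So the test needs 1.3141 × 41 ≈ 53.88 items; rounding up, 54.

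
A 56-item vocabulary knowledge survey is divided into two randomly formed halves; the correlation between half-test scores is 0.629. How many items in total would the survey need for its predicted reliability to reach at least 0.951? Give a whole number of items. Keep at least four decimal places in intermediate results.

r_full = 2(0.629)/(1 + 0.629) = 0.7723
Solve Spearman-Brown for n: n = 0.951(1 − 0.7723) / [0.7723(1 − 0.951)] = 5.7222
Required items = 5.7222 × 56 = 320.44, so 321 items.

321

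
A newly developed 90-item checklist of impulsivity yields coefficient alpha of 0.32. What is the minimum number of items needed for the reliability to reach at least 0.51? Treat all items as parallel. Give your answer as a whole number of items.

200

n = 0.51 × (1 − 0.32) / [ 0.32 × (1 − 0.51) ]
n = 0.3468 / 0.1568 ≈ 2.2117
Items needed = n × 90 = 2.2117 × 90 ≈ 199.05 → round up to 200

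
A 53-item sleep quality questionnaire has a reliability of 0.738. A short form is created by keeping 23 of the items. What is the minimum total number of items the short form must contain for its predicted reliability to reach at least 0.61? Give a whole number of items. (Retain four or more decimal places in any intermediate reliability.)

30

First, r for the 23-item form: n = 23/53 = 0.4340, so r_23 = 0.4340·0.738/(1 + (0.4340 − 1)·0.738) = 0.5501
Length factor from the short form to reach 0.61: n' = 0.61(1 − 0.5501) / [0.5501(1 − 0.61)] ≈ 1.2792
Items = 1.2792 × 23 ≈ 29.42 → 30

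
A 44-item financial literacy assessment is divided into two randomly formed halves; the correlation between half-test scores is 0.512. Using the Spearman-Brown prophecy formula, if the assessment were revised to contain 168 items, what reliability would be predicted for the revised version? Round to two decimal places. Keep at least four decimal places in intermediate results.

0.89

Spearman-Brown correction (n = 2): r_full = 2·0.512/(1 + 0.512) = 0.6772
Then adjust to 168 items: n = 168/44 = 3.8182
r_new = n·r_full / (1 + (n − 1)·r_full) = 2.5857 / 2.9085 ≈ 0.8890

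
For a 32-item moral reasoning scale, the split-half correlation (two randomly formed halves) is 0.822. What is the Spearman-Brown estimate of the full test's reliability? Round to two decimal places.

The full test is twice the length of either half (n = 2).
r_full = 2r_hh / (1 + r_hh) = 2 × 0.822 / (1 + 0.822)
       = 1.6440 / 1.8220 = 0.9023

0.90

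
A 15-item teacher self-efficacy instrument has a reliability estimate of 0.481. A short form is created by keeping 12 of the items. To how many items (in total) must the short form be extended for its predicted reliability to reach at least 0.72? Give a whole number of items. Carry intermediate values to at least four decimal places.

42

First, r for the 12-item form: n = 12/15 = 0.8000, so r_12 = 0.8000·0.481/(1 + (0.8000 − 1)·0.481) = 0.4258
Then solve for n' with r_old = 0.4258, r_target = 0.72: n' = 0.72(1 − 0.4258)/[0.4258(1 − 0.72)] = 3.4676
Total items = 3.4676 × 12 = 41.61, rounded up to 42.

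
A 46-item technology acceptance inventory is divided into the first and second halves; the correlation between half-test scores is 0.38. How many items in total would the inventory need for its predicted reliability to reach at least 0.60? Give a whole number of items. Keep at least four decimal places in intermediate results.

r_full = 2(0.38)/(1 + 0.38) = 0.5507
n = r_tgt(1 − r_full) / [r_full(1 − r_tgt)] = 0.60 × 0.4493 / (0.5507 × 0.40) ≈ 1.2238
Items = 1.2238 × 46 ≈ 56.29 → 57

57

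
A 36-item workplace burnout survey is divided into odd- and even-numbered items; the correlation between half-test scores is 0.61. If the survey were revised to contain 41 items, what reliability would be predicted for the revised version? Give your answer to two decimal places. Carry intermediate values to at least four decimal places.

Spearman-Brown correction (n = 2): r_full = 2·0.61/(1 + 0.61) = 0.7578
Then adjust to 41 items: n = 41/36 = 1.1389
r_new = n·r_full / (1 + (n − 1)·r_full) = 0.8631 / 1.1053 ≈ 0.7809

0.78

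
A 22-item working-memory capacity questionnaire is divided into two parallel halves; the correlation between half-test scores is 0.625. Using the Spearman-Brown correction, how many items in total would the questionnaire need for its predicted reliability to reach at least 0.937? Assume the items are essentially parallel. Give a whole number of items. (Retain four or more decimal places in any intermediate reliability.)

r_full = 2(0.625)/(1 + 0.625) = 0.7692
n = r_tgt(1 − r_full) / [r_full(1 − r_tgt)] = 0.937 × 0.2308 / (0.7692 × 0.063) ≈ 4.4627
Items = 4.4627 × 22 ≈ 98.18 → 99

99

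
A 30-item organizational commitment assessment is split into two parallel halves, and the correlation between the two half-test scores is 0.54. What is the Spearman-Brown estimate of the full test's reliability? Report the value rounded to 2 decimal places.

0.70

Apply the Spearman-Brown correction with n = 2:
r_full = 2(0.54) / (1 + 0.54)
r_full = 1.0800 / 1.5400 ≈ 0.7013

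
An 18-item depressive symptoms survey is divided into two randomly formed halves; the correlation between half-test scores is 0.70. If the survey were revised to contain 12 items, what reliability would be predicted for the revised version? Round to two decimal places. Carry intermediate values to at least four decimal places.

Spearman-Brown correction (n = 2): r_full = 2·0.70/(1 + 0.70) = 0.8235
Then adjust to 12 items: n = 12/18 = 0.6667
r_new = n·r_full / (1 + (n − 1)·r_full) = 0.5490 / 0.7255 ≈ 0.7567

0.76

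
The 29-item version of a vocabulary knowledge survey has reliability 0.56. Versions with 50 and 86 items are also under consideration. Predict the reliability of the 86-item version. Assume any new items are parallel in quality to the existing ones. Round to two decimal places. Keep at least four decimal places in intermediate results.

Only the ratio of lengths matters: n = 86/29 = 2.9655
r_{86} = n·r / (1 + (n − 1)·r) = 1.6607 / 2.1007 ≈ 0.7905

0.79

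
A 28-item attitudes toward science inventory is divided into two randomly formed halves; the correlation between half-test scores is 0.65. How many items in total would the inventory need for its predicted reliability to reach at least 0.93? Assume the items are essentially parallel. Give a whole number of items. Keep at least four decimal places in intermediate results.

101

Corrected full-test reliability: r_full = 2 × 0.65 / (1 + 0.65) ≈ 0.7879
Solve Spearman-Brown for n: n = 0.93(1 − 0.7879) / [0.7879(1 − 0.93)] = 3.5765
Required items = 3.5765 × 28 = 100.14, so 101 items.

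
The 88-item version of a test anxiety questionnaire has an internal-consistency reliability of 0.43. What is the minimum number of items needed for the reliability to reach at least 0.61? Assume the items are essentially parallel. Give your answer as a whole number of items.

Invert Spearman-Brown to solve for n:
n = r*(1 − r) / [ r (1 − r*) ]
n = 0.61 × (1 − 0.43) / [ 0.43 × (1 − 0.61) ]
  = 0.3477 / 0.1677 = 2.0733
So the test needs 2.0733 × 88 ≈ 182.45 items; rounding up, 183.

183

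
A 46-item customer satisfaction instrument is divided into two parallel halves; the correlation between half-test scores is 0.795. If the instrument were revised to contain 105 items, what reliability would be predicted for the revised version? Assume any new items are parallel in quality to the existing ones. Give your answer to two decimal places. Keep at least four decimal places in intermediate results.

0.95

First correct the split-half correlation to full-test reliability: r_full = 2 × 0.795 / (1 + 0.795) ≈ 0.8858
Length factor from 46 to 105 items: n = 105/46 = 2.2826
r_new = n·r_full / (1 + (n − 1)·r_full) = 2.0219 / 2.1361 ≈ 0.9465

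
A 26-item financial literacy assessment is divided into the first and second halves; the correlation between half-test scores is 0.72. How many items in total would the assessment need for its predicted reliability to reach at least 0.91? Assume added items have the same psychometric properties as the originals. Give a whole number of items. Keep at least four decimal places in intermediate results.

Corrected full-test reliability: r_full = 2 × 0.72 / (1 + 0.72) ≈ 0.8372
n = r_tgt(1 − r_full) / [r_full(1 − r_tgt)] = 0.91 × 0.1628 / (0.8372 × 0.09) ≈ 1.9662
Items = 1.9662 × 26 ≈ 51.12 → 52

52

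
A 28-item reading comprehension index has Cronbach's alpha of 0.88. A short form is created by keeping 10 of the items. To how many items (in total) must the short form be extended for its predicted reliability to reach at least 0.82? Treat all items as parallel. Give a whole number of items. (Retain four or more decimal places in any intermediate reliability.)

Short-form reliability: n = 10/28 = 0.3571; r_10 = n·r/(1+(n−1)r) ≈ 0.7237
Length factor from the short form to reach 0.82: n' = 0.82(1 − 0.7237) / [0.7237(1 − 0.82)] ≈ 1.7393
Items = 1.7393 × 10 ≈ 17.39 → 18

18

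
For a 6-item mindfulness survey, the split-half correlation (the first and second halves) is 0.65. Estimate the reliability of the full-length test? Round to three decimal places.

0.788

The full test is twice the length of either half (n = 2).
r_full = 2r_hh / (1 + r_hh) = 2 × 0.65 / (1 + 0.65)
r_full = 1.3000 / 1.6500 ≈ 0.7879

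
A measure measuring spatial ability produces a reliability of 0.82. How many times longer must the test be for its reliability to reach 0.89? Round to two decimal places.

n = 0.89 × (1 − 0.82) / [ 0.82 × (1 − 0.89) ]
n = 0.1602 / 0.0902 ≈ 1.7761

1.78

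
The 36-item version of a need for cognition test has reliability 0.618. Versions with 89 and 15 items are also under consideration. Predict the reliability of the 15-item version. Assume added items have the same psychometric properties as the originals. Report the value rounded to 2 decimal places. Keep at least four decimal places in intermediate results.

Only the ratio of lengths matters: n = 15/36 = 0.4167
r_{15} = n·r / (1 + (n − 1)·r) = 0.2575 / 0.6395 ≈ 0.4027

0.40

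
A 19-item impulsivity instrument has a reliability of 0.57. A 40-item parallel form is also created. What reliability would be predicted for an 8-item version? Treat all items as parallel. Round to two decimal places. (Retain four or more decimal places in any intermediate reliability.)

0.36

Only the ratio of lengths matters: n = 8/19 = 0.4211
r_{8} = n·r / (1 + (n − 1)·r) = 0.2400 / 0.6700 ≈ 0.3582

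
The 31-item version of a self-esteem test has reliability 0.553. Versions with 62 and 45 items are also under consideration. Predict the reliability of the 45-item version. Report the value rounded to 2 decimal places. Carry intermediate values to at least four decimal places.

0.64

The 62-item form is not needed; work directly from the 31-item form with n = 45/31 = 1.4516.
r_{45} = n·r / (1 + (n − 1)·r) = 0.8027 / 1.2497 ≈ 0.6423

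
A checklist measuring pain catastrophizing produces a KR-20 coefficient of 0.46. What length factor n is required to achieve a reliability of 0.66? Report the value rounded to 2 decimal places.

Spearman-Brown solved for the length factor n:
n = r_target (1 − r_old) / [ r_old (1 − r_target) ]
n = 0.66 × (1 − 0.46) / [ 0.46 × (1 − 0.66) ]
n = 0.3564 / 0.1564 ≈ 2.2788

2.28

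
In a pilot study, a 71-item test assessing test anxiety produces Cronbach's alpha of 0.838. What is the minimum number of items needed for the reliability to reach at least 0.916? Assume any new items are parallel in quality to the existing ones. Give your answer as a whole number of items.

Invert Spearman-Brown to solve for n:
n = r_target (1 − r_old) / [ r_old (1 − r_target) ]
n = 0.916 × (1 − 0.838) / [ 0.838 × (1 − 0.916) ]
n = 0.148392 / 0.070392 ≈ 2.1081
Items needed = n × 71 = 2.1081 × 71 ≈ 149.68 → round up to 150

150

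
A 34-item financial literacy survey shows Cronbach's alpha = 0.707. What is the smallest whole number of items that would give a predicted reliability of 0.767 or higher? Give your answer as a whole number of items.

Rearranging the Spearman-Brown formula for n,
n = r*(1 − r) / [ r (1 − r*) ]
n = [0.767 × 0.293] / [0.707 × 0.233]
  = 0.224731 / 0.164731 = 1.3642
Items needed = n × 34 = 1.3642 × 34 ≈ 46.38 → round up to 47

47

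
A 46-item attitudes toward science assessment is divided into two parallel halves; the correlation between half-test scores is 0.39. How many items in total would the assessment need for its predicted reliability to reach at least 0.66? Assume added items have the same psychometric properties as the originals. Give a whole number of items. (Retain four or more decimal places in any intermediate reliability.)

Corrected full-test reliability: r_full = 2 × 0.39 / (1 + 0.39) ≈ 0.5612
Solve Spearman-Brown for n: n = 0.66(1 − 0.5612) / [0.5612(1 − 0.66)] = 1.5178
Required items = 1.5178 × 46 = 69.82, so 70 items.

70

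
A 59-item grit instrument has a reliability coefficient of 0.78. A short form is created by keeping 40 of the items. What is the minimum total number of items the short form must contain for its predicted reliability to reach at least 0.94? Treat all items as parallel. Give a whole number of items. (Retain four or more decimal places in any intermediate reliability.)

261

Short-form reliability: n = 40/59 = 0.6780; r_40 = n·r/(1+(n−1)r) ≈ 0.7062
Length factor from the short form to reach 0.94: n' = 0.94(1 − 0.7062) / [0.7062(1 − 0.94)] ≈ 6.5178
Total items = 6.5178 × 40 = 260.71, rounded up to 261.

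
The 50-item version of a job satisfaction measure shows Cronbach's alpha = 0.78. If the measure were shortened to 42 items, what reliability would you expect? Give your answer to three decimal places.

0.749

The new length is 42/50 = 0.84 times the old.
r_new = 0.84·0.78 / [1 + (0.84 − 1)·0.78]
r_new = 0.6552 / 0.8752 ≈ 0.7486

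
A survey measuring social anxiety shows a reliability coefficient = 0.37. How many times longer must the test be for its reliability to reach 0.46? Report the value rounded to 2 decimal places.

Rearranging the Spearman-Brown formula for n,
n = r_target (1 − r_old) / [ r_old (1 − r_target) ]
n = 0.46 × (1 − 0.37) / [ 0.37 × (1 − 0.46) ]
  = 0.2898 / 0.1998 = 1.4505

1.45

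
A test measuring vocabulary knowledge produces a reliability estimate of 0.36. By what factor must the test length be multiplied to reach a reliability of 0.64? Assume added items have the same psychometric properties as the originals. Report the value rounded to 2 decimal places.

Invert Spearman-Brown to solve for n:
n = r_target (1 − r_old) / [ r_old (1 − r_target) ]
n = [0.64 × 0.64] / [0.36 × 0.36]
n = 0.4096 / 0.1296 ≈ 3.1605

3.16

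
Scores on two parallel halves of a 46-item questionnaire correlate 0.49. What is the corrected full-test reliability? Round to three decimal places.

0.658

Each half is half the length of the full test, so the full test is n = 2 times a half.
r_full = 2(0.49) / (1 + 0.49)
       = 0.9800 / 1.4900 = 0.6577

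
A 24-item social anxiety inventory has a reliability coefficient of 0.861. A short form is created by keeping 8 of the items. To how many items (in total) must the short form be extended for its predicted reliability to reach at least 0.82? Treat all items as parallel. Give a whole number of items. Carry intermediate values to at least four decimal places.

18

First, r for the 8-item form: n = 8/24 = 0.3333, so r_8 = 0.3333·0.861/(1 + (0.3333 − 1)·0.861) = 0.6737
Then solve for n' with r_old = 0.6737, r_target = 0.82: n' = 0.82(1 − 0.6737)/[0.6737(1 − 0.82)] = 2.2064
Total items = 2.2064 × 8 = 17.65, rounded up to 18.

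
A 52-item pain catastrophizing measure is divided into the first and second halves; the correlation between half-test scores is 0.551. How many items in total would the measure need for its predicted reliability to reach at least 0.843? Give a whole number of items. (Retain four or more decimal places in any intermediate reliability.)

r_full = 2(0.551)/(1 + 0.551) = 0.7105
Solve Spearman-Brown for n: n = 0.843(1 − 0.7105) / [0.7105(1 − 0.843)] = 2.1878
Items = 2.1878 × 52 ≈ 113.77 → 114

114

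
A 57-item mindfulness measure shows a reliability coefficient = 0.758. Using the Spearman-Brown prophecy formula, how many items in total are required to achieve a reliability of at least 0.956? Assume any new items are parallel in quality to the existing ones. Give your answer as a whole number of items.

396

Rearranging the Spearman-Brown formula for n,
n = r_target (1 − r_old) / [ r_old (1 − r_target) ]
n = 0.956(1 − 0.758) / [0.758(1 − 0.956)]
n = 0.231352 / 0.033352 ≈ 6.9367
Items needed = n × 57 = 6.9367 × 57 ≈ 395.39 → round up to 396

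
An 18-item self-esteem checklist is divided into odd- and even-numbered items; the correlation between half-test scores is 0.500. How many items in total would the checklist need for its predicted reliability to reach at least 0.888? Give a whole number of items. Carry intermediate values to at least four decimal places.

72

r_full = 2(0.500)/(1 + 0.500) = 0.6667
n = r_tgt(1 − r_full) / [r_full(1 − r_tgt)] = 0.888 × 0.3333 / (0.6667 × 0.112) ≈ 3.9637
Items = 3.9637 × 18 ≈ 71.35 → 72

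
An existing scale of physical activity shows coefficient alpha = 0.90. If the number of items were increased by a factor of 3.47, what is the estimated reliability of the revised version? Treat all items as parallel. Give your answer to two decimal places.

By Spearman-Brown, r_new = n r / (1 + (n − 1) r).
r_new = 3.47·0.90 / [1 + (3.47 − 1)·0.90]
     = 3.1230 / 3.2230 = 0.9690

0.97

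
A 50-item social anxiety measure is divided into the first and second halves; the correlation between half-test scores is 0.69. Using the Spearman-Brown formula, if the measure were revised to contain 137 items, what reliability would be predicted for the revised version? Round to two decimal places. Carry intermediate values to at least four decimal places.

Full-test reliability from the split-half r: r_full = 2(0.69)/(1 + 0.69) = 0.8166
Then adjust to 137 items: n = 137/50 = 2.7400
r_new = n·r_full / (1 + (n − 1)·r_full) = 2.2375 / 2.4209 ≈ 0.9242

0.92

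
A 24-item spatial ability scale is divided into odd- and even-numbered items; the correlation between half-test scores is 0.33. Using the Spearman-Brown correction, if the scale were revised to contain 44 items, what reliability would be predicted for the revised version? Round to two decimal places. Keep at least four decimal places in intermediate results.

0.64

Spearman-Brown correction (n = 2): r_full = 2·0.33/(1 + 0.33) = 0.4962
Then adjust to 44 items: n = 44/24 = 1.8333
r_new = n·r_full / (1 + (n − 1)·r_full) = 0.9097 / 1.4135 ≈ 0.6436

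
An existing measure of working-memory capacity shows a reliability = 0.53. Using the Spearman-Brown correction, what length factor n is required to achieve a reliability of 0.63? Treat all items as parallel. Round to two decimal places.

1.51

Invert Spearman-Brown to solve for n:
n = r*(1 − r) / [ r (1 − r*) ]
n = 0.63(1 − 0.53) / [0.53(1 − 0.63)]
n = 0.2961 / 0.1961 ≈ 1.5099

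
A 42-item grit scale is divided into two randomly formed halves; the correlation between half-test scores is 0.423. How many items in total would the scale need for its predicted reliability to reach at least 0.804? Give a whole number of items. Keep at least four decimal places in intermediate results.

118

Corrected full-test reliability: r_full = 2 × 0.423 / (1 + 0.423) ≈ 0.5945
n = r_tgt(1 − r_full) / [r_full(1 − r_tgt)] = 0.804 × 0.4055 / (0.5945 × 0.196) ≈ 2.7979
Required items = 2.7979 × 42 = 117.51, so 118 items.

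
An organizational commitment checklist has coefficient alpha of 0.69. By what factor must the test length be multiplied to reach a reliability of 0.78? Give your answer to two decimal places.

n = [0.78 × 0.31] / [0.69 × 0.22]
n = 0.2418 / 0.1518 ≈ 1.5929

1.59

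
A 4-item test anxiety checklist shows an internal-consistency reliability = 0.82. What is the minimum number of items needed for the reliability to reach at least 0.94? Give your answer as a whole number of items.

14

n = 0.94(1 − 0.82) / [0.82(1 − 0.94)]
n = 0.1692 / 0.0492 ≈ 3.4390
So the test needs 3.4390 × 4 ≈ 13.76 items; rounding up, 14.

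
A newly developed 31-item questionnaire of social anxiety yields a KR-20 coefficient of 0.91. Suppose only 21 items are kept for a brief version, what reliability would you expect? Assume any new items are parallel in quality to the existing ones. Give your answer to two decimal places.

Length ratio n = 21/31 = 0.6774
r_new = 0.6774·0.91 / [1 + (0.6774 − 1)·0.91]
     = 0.6164 / 0.7064 = 0.8726

0.87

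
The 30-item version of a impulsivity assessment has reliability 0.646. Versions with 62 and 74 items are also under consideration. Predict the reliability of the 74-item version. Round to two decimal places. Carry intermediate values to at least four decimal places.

Only the ratio of lengths matters: n = 74/30 = 2.4667
r_{74} = n·r / (1 + (n − 1)·r) = 1.5935 / 1.9475 ≈ 0.8182

0.82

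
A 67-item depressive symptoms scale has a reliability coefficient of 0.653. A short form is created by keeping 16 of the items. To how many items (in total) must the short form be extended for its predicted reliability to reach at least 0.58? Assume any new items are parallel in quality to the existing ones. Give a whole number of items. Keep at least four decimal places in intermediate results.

Short-form reliability: n = 16/67 = 0.2388; r_16 = n·r/(1+(n−1)r) ≈ 0.3101
Length factor from the short form to reach 0.58: n' = 0.58(1 − 0.3101) / [0.3101(1 − 0.58)] ≈ 3.0723
Items = 3.0723 × 16 ≈ 49.16 → 50

50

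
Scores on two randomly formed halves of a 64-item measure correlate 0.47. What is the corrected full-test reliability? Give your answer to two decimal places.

0.64

Apply the Spearman-Brown correction with n = 2:
r_full = 2r_hh / (1 + r_hh) = 2 × 0.47 / (1 + 0.47)
       = 0.9400 / 1.4700 = 0.6395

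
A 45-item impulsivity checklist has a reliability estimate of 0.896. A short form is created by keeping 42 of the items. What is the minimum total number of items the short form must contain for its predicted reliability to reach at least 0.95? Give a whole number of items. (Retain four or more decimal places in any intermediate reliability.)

100

Short-form reliability: n = 42/45 = 0.9333; r_42 = n·r/(1+(n−1)r) ≈ 0.8894
Length factor from the short form to reach 0.95: n' = 0.95(1 − 0.8894) / [0.8894(1 − 0.95)] ≈ 2.3627
Items = 2.3627 × 42 ≈ 99.23 → 100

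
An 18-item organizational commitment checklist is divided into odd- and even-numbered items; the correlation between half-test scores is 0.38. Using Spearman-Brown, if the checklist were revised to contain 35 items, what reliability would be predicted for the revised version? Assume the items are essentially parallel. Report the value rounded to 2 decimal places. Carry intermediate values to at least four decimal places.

Spearman-Brown correction (n = 2): r_full = 2·0.38/(1 + 0.38) = 0.5507
Length factor from 18 to 35 items: n = 35/18 = 1.9444
r_new = n·r_full / (1 + (n − 1)·r_full) = 1.0708 / 1.5201 ≈ 0.7044

0.70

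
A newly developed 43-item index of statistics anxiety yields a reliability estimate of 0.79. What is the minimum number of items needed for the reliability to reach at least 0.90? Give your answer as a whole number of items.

Spearman-Brown solved for the length factor n:
n = r*(1 − r) / [ r (1 − r*) ]
n = [0.90 × 0.21] / [0.79 × 0.10]
  = 0.1890 / 0.0790 = 2.3924
So the test needs 2.3924 × 43 ≈ 102.87 items; rounding up, 103.

103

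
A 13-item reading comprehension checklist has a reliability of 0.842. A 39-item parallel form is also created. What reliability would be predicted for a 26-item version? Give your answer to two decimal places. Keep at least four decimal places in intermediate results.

0.91

The 39-item form is not needed; work directly from the 13-item form with n = 26/13 = 2.0000.
r_{26} = n·r / (1 + (n − 1)·r) = 1.6840 / 1.8420 ≈ 0.9142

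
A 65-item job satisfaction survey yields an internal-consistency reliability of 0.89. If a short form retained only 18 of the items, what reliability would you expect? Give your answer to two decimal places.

0.69

The new length is 18/65 = 0.2769 times the old.
r_new = 0.2769·0.89 / [1 + (0.2769 − 1)·0.89]
r_new = 0.2464 / 0.3564 ≈ 0.6914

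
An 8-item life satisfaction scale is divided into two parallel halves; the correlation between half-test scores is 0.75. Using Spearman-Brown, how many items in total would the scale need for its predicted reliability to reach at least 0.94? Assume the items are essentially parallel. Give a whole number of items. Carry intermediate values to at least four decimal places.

Corrected full-test reliability: r_full = 2 × 0.75 / (1 + 0.75) ≈ 0.8571
n = r_tgt(1 − r_full) / [r_full(1 − r_tgt)] = 0.94 × 0.1429 / (0.8571 × 0.06) ≈ 2.6120
Required items = 2.6120 × 8 = 20.90, so 21 items.

21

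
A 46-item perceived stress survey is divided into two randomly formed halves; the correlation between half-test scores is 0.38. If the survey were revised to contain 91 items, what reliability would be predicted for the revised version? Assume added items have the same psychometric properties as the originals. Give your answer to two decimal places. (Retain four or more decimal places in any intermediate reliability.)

0.71

First correct the split-half correlation to full-test reliability: r_full = 2 × 0.38 / (1 + 0.38) ≈ 0.5507
Then adjust to 91 items: n = 91/46 = 1.9783
r_new = n·r_full / (1 + (n − 1)·r_full) = 1.0894 / 1.5387 ≈ 0.7080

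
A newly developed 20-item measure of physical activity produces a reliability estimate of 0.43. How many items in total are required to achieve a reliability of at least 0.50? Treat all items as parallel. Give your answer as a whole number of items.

Spearman-Brown solved for the length factor n:
n = r_target (1 − r_old) / [ r_old (1 − r_target) ]
n = 0.50 × (1 − 0.43) / [ 0.43 × (1 − 0.50) ]
n = 0.2850 / 0.2150 ≈ 1.3256
1.3256 × 20 = 26.51 → 27 items

27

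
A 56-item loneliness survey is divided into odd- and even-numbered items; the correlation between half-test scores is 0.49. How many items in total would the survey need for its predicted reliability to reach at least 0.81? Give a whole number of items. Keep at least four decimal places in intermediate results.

125

r_full = 2(0.49)/(1 + 0.49) = 0.6577
n = r_tgt(1 − r_full) / [r_full(1 − r_tgt)] = 0.81 × 0.3423 / (0.6577 × 0.19) ≈ 2.2188
Required items = 2.2188 × 56 = 124.25, so 125 items.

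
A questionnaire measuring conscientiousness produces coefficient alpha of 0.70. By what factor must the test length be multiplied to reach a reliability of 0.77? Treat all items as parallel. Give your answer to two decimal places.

1.43

Rearranging the Spearman-Brown formula for n,
n = r*(1 − r) / [ r (1 − r*) ]
n = 0.77 × (1 − 0.70) / [ 0.70 × (1 − 0.77) ]
n = 0.2310 / 0.1610 ≈ 1.4348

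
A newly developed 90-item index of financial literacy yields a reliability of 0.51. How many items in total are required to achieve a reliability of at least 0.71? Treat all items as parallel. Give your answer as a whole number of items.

n = 0.71 × (1 − 0.51) / [ 0.51 × (1 − 0.71) ]
  = 0.3479 / 0.1479 = 2.3523
Items needed = n × 90 = 2.3523 × 90 ≈ 211.71 → round up to 212

212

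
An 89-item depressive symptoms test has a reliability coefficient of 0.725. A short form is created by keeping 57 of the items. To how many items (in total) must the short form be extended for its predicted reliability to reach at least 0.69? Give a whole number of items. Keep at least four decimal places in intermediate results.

Short-form reliability: n = 57/89 = 0.6404; r_57 = n·r/(1+(n−1)r) ≈ 0.6280
Then solve for n' with r_old = 0.6280, r_target = 0.69: n' = 0.69(1 − 0.6280)/[0.6280(1 − 0.69)] = 1.3185
Total items = 1.3185 × 57 = 75.15, rounded up to 76.

76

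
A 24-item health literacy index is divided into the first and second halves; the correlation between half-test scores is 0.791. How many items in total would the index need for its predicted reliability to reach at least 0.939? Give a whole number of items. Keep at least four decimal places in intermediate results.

Corrected full-test reliability: r_full = 2 × 0.791 / (1 + 0.791) ≈ 0.8833
Solve Spearman-Brown for n: n = 0.939(1 − 0.8833) / [0.8833(1 − 0.939)] = 2.0338
Required items = 2.0338 × 24 = 48.81, so 49 items.

49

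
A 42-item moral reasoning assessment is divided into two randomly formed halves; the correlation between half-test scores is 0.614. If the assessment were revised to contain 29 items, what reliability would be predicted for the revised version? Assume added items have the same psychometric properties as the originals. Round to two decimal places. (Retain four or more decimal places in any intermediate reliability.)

0.69

Full-test reliability from the split-half r: r_full = 2(0.614)/(1 + 0.614) = 0.7608
Length factor from 42 to 29 items: n = 29/42 = 0.6905
r_new = n·r_full / (1 + (n − 1)·r_full) = 0.5253 / 0.7645 ≈ 0.6871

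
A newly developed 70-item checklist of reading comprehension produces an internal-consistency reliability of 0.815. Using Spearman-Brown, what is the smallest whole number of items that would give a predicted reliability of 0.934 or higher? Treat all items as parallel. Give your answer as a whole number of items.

Rearranging the Spearman-Brown formula for n,
n = r*(1 − r) / [ r (1 − r*) ]
n = 0.934(1 − 0.815) / [0.815(1 − 0.934)]
n = 0.172790 / 0.053790 ≈ 3.2123
3.2123 × 70 = 224.86 → 225 items

225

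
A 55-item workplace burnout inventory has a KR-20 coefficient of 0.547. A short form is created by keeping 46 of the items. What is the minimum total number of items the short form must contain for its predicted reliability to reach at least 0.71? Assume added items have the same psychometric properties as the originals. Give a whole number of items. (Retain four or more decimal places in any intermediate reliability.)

First, r for the 46-item form: n = 46/55 = 0.8364, so r_46 = 0.8364·0.547/(1 + (0.8364 − 1)·0.547) = 0.5025
Length factor from the short form to reach 0.71: n' = 0.71(1 − 0.5025) / [0.5025(1 − 0.71)] ≈ 2.4239
Total items = 2.4239 × 46 = 111.50, rounded up to 112.

112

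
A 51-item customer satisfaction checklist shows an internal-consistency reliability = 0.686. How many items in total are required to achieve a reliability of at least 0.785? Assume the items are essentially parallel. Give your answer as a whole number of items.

86

Spearman-Brown solved for the length factor n:
n = r_target (1 − r_old) / [ r_old (1 − r_target) ]
n = [0.785 × 0.314] / [0.686 × 0.215]
n = 0.246490 / 0.147490 ≈ 1.6712
1.6712 × 51 = 85.23 → 86 items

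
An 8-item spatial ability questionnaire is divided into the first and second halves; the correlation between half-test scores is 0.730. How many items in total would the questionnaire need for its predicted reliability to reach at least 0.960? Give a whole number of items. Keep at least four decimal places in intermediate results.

Corrected full-test reliability: r_full = 2 × 0.730 / (1 + 0.730) ≈ 0.8439
Solve Spearman-Brown for n: n = 0.960(1 − 0.8439) / [0.8439(1 − 0.960)] = 4.4394
Items = 4.4394 × 8 ≈ 35.52 → 36

36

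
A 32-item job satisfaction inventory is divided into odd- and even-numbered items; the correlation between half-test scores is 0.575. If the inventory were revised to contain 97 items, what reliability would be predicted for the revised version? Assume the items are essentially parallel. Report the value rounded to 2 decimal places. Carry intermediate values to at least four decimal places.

Full-test reliability from the split-half r: r_full = 2(0.575)/(1 + 0.575) = 0.7302
Then adjust to 97 items: n = 97/32 = 3.0312
r_new = n·r_full / (1 + (n − 1)·r_full) = 2.2134 / 2.4832 ≈ 0.8913

0.89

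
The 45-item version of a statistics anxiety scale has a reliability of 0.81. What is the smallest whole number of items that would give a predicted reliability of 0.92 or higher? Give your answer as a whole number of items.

n = 0.92(1 − 0.81) / [0.81(1 − 0.92)]
n = 0.1748 / 0.0648 ≈ 2.6975
So the test needs 2.6975 × 45 ≈ 121.39 items; rounding up, 122.

122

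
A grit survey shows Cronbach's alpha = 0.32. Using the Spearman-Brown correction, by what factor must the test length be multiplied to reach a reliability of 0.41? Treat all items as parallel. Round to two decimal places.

Rearranging the Spearman-Brown formula for n,
n = r_target (1 − r_old) / [ r_old (1 − r_target) ]
n = [0.41 × 0.68] / [0.32 × 0.59]
  = 0.2788 / 0.1888 = 1.4767

1.48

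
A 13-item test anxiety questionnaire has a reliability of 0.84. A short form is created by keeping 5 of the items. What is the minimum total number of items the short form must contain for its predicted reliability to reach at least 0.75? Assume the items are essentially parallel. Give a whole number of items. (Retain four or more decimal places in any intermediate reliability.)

Short-form reliability: n = 5/13 = 0.3846; r_5 = n·r/(1+(n−1)r) ≈ 0.6688
Length factor from the short form to reach 0.75: n' = 0.75(1 − 0.6688) / [0.6688(1 − 0.75)] ≈ 1.4856
Items = 1.4856 × 5 ≈ 7.43 → 8

8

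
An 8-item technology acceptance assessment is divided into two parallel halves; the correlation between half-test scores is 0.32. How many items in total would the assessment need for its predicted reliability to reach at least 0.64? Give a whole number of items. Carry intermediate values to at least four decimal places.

16

Corrected full-test reliability: r_full = 2 × 0.32 / (1 + 0.32) ≈ 0.4848
n = r_tgt(1 − r_full) / [r_full(1 − r_tgt)] = 0.64 × 0.5152 / (0.4848 × 0.36) ≈ 1.8893
Required items = 1.8893 × 8 = 15.11, so 16 items.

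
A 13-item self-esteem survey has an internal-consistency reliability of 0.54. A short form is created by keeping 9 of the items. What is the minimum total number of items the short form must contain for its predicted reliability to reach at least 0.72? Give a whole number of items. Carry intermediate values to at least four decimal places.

First, r for the 9-item form: n = 9/13 = 0.6923, so r_9 = 0.6923·0.54/(1 + (0.6923 − 1)·0.54) = 0.4483
Length factor from the short form to reach 0.72: n' = 0.72(1 − 0.4483) / [0.4483(1 − 0.72)] ≈ 3.1645
Items = 3.1645 × 9 ≈ 28.48 → 29

29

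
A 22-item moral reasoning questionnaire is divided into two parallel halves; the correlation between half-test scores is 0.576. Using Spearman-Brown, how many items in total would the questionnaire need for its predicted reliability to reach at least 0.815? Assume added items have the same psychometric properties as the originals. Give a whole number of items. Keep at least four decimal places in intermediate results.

36

r_full = 2(0.576)/(1 + 0.576) = 0.7310
n = r_tgt(1 − r_full) / [r_full(1 − r_tgt)] = 0.815 × 0.2690 / (0.7310 × 0.185) ≈ 1.6211
Required items = 1.6211 × 22 = 35.66, so 36 items.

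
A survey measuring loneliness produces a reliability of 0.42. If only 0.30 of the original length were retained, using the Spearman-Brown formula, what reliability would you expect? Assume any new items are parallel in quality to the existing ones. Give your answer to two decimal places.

By Spearman-Brown, r_new = n r / (1 + (n − 1) r).
r_new = 0.3·0.42 / [1 + (0.3 − 1)·0.42]
     = 0.1260 / 0.7060 = 0.1785

0.18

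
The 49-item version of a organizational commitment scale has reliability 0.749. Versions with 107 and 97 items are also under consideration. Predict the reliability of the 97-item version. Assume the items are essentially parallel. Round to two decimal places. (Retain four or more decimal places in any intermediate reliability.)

Only the ratio of lengths matters: n = 97/49 = 1.9796
r_{97} = n·r / (1 + (n − 1)·r) = 1.4827 / 1.7337 ≈ 0.8552

0.86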